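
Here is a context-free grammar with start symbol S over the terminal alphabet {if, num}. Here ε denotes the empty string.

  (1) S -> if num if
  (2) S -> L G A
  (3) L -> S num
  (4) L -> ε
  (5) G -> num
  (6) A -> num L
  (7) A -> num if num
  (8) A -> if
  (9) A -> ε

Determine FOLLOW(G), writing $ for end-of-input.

FIRST(G) = {num}
FIRST(A) = {ε, if, num}
FIRST(S) = {if, num}  (via L G A)
FIRST(L) = {ε, if, num}  (via S num)
FOLLOW(S) includes $ since S is the start symbol.
FOLLOW(S): in L->S num, S is followed by num with FIRST {num}. Thus FOLLOW(S) = {$, num}.
FOLLOW(G): in S->L G A, G is followed by A with FIRST {ε, if, num}; in S->L G A, the suffix after G is nullable, so FOLLOW(G) ⊇ FOLLOW(S) = {$, num}. Thus FOLLOW(G) = {$, if, num}.
FOLLOW(A): in S->L G A, the suffix after A is empty, so FOLLOW(A) ⊇ FOLLOW(S) = {$, num}. Thus FOLLOW(A) = {$, num}.
FOLLOW(L): in S->L G A, L is followed by G A with FIRST {num}; in A->num L, the suffix after L is empty, so FOLLOW(L) ⊇ FOLLOW(A) = {$, num}. Thus FOLLOW(L) = {$, num}.

{$, if, num}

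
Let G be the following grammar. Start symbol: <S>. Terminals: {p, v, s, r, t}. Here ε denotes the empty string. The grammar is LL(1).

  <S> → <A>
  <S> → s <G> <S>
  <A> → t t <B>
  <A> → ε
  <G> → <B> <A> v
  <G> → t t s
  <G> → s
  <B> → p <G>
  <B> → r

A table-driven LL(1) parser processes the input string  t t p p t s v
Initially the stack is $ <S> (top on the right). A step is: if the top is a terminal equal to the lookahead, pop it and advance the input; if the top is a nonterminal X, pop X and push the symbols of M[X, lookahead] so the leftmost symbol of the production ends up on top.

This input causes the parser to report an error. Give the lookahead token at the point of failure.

s

      Stack          Input            Action
   1  $ <S>          t t p p t s v $  expand <S> → <A>
   2  $ <A>          t t p p t s v $  expand <A> → t t <B>
   3  $ <B> t t      t t p p t s v $  match t
   4  $ <B> t        t p p t s v $    match t
   5  $ <B>          p p t s v $      expand <B> → p <G>
   6  $ <G> p        p p t s v $      match p
   7  $ <G>          p t s v $        expand <G> → <B> <A> v
   8  $ v <A> <B>    p t s v $        expand <B> → p <G>
   9  $ v <A> <G> p  p t s v $        match p
  10  $ v <A> <G>    t s v $          expand <G> → t t s
  11  $ v <A> s t t  t s v $          match t
  12  $ v <A> s t    s v $            error: top is terminal t but lookahead is s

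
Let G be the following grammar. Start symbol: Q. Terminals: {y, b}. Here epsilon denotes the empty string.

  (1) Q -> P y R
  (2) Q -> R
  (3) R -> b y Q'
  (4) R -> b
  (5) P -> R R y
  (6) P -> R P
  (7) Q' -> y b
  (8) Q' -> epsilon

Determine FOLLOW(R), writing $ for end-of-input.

{$, b, y}

FIRST(R): from R->b y Q' we get {b}; from R->b we get {b}. So FIRST(R) = {b}.
FIRST(Q'): from Q'->y b we get {y}; from Q'->epsilon we get {epsilon}. So FIRST(Q') = {epsilon, y}.
FIRST(P): from P->R R y we get {b}; from P->R P we get {b}. So FIRST(P) = {b}.
FIRST(Q): from Q->P y R we get {b}; from Q->R we get {b}. So FIRST(Q) = {b}.
FOLLOW(Q) includes $ since Q is the start symbol.
FOLLOW(Q): Q appears on no right-hand side. Thus FOLLOW(Q) = {$}.
FOLLOW(R): in Q->P y R, the suffix after R is empty, so FOLLOW(R) ⊇ FOLLOW(Q) = {$}; in Q->R, the suffix after R is empty, so FOLLOW(R) ⊇ FOLLOW(Q) = {$}; in P->R R y (occurrence 1), R is followed by R y with FIRST {b}; in P->R R y (occurrence 2), R is followed by y with FIRST {y}; in P->R P, R is followed by P with FIRST {b}. Thus FOLLOW(R) = {$, b, y}.
FOLLOW(P): in Q->P y R, P is followed by y R with FIRST {y}; in P->R P, the suffix after P is empty (adds nothing new). Thus FOLLOW(P) = {y}.
FOLLOW(Q'): in R->b y Q', the suffix after Q' is empty, so FOLLOW(Q') ⊇ FOLLOW(R) = {$, b, y}. Thus FOLLOW(Q') = {$, b, y}.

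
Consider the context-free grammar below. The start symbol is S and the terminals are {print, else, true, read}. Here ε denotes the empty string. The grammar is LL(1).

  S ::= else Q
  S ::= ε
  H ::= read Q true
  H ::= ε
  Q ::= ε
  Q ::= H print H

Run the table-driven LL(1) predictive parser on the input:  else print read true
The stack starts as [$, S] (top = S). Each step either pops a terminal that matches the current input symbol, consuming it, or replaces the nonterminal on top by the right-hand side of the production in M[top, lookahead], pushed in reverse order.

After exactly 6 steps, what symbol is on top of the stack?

read

step 1: stack=$ S  input=else print read true $  — expand S ::= else Q
step 2: stack=$ Q else  input=else print read true $  — match else
step 3: stack=$ Q  input=print read true $  — expand Q ::= H print H
step 4: stack=$ H print H  input=print read true $  — expand H ::= ε
step 5: stack=$ H print  input=print read true $  — match print
step 6: stack=$ H  input=read true $  — expand H ::= read Q true
Stack after step 6: $ true Q read (top = read).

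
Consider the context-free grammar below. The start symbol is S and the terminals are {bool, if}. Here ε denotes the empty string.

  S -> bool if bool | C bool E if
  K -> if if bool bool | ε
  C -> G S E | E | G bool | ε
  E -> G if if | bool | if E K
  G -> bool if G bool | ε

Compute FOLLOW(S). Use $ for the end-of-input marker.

FIRST(K) = {ε, if}
FIRST(G) = {ε, bool}
FIRST(E) = {bool, if}  (via G if if)
FIRST(S) = {bool, if}  (via C bool E if)
FIRST(C) = {ε, bool, if}  (via G S E, E, G bool)
FOLLOW(S) includes $ since S is the start symbol.
FOLLOW(S): in C->G S E, S is followed by E with FIRST {bool, if}. Thus FOLLOW(S) = {$, bool, if}.
FOLLOW(C): in S->C bool E if, C is followed by bool E if with FIRST {bool}. Thus FOLLOW(C) = {bool}.
FOLLOW(E): in S->C bool E if, E is followed by if with FIRST {if}; in C->G S E, the suffix after E is empty, so FOLLOW(E) ⊇ FOLLOW(C) = {bool}; in C->E, the suffix after E is empty, so FOLLOW(E) ⊇ FOLLOW(C) = {bool}; in E->if E K, E is followed by K with FIRST {ε, if}; in E->if E K, the suffix after E is nullable (adds nothing new). Thus FOLLOW(E) = {bool, if}.
FOLLOW(K): in E->if E K, the suffix after K is empty, so FOLLOW(K) ⊇ FOLLOW(E) = {bool, if}. Thus FOLLOW(K) = {bool, if}.
FOLLOW(G): in C->G S E, G is followed by S E with FIRST {bool, if}; in C->G bool, G is followed by bool with FIRST {bool}; in E->G if if, G is followed by if if with FIRST {if}; in G->bool if G bool, G is followed by bool with FIRST {bool}. Thus FOLLOW(G) = {bool, if}.

{$, bool, if}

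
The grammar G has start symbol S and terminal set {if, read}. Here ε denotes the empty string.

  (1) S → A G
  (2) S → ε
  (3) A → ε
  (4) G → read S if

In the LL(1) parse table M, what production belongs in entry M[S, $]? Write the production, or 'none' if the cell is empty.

FIRST(A) = {ε}
FIRST(G) = {read}
FIRST(S) = {ε, read}  (via A G)
FOLLOW(S) includes $ since S is the start symbol.
FOLLOW(S): in G→read S if, S is followed by if with FIRST {if}. Thus FOLLOW(S) = {$, if}.
For S → A G: FIRST(A G) = {read}, so it goes in M[S, t] for t ∈ {read}.
For S → ε: FIRST(ε) = {ε}, so it goes in M[S, t] for t ∈ {}; since ε ∈ FIRST, also for every t ∈ FOLLOW(S) = {$, if}.

S → ε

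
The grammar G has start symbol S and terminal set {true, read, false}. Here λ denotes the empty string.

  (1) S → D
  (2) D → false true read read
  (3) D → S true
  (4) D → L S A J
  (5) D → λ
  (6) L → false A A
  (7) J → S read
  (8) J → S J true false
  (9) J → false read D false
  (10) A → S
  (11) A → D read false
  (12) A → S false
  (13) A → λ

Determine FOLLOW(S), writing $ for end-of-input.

FIRST(L): from L→false A A we get {false}. So FIRST(L) = {false}.
FIRST(S): from S→D we get {λ, false, true}. So FIRST(S) = {λ, false, true}.
FIRST(D): from D→false true read read we get {false}; from D→S true we get {false, true}; from D→L S A J we get {false}; from D→λ we get {λ}. So FIRST(D) = {λ, false, true}.
FIRST(J): from J→S read we get {false, read, true}; from J→S J true false we get {false, read, true}; from J→false read D false we get {false}. So FIRST(J) = {false, read, true}.
FIRST(A): from A→S we get {λ, false, true}; from A→D read false we get {false, read, true}; from A→S false we get {false, true}; from A→λ we get {λ}. So FIRST(A) = {λ, false, read, true}.
FOLLOW(S) includes $ since S is the start symbol.
FOLLOW(L): in D→L S A J, L is followed by S A J with FIRST {false, read, true}. Thus FOLLOW(L) = {false, read, true}.
FOLLOW(A): in D→L S A J, A is followed by J with FIRST {false, read, true}; in L→false A A (occurrence 1), A is followed by A with FIRST {λ, false, read, true}; in L→false A A (occurrence 1), the suffix after A is nullable, so FOLLOW(A) ⊇ FOLLOW(L) = {false, read, true}; in L→false A A (occurrence 2), the suffix after A is empty, so FOLLOW(A) ⊇ FOLLOW(L) = {false, read, true}. Thus FOLLOW(A) = {false, read, true}.
FOLLOW(S): in D→S true, S is followed by true with FIRST {true}; in D→L S A J, S is followed by A J with FIRST {false, read, true}; in J→S read, S is followed by read with FIRST {read}; in J→S J true false, S is followed by J true false with FIRST {false, read, true}; in A→S, the suffix after S is empty, so FOLLOW(S) ⊇ FOLLOW(A) = {false, read, true}; in A→S false, S is followed by false with FIRST {false}. Thus FOLLOW(S) = {$, false, read, true}.
FOLLOW(D): in S→D, the suffix after D is empty, so FOLLOW(D) ⊇ FOLLOW(S) = {$, false, read, true}; in J→false read D false, D is followed by false with FIRST {false}; in A→D read false, D is followed by read false with FIRST {read}. Thus FOLLOW(D) = {$, false, read, true}.
FOLLOW(J): in D→L S A J, the suffix after J is empty, so FOLLOW(J) ⊇ FOLLOW(D) = {$, false, read, true}; in J→S J true false, J is followed by true false with FIRST {true}. Thus FOLLOW(J) = {$, false, read, true}.

{$, false, read, true}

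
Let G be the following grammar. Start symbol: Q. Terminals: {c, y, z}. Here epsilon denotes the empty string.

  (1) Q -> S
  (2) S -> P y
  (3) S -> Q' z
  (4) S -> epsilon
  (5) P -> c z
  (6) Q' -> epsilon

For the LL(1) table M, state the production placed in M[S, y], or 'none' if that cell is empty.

FIRST(P): from P->c z we get {c}. So FIRST(P) = {c}.
FIRST(Q'): from Q'->epsilon we get {epsilon}. So FIRST(Q') = {epsilon}.
FIRST(S): from S->P y we get {c}; from S->Q' z we get {z}; from S->epsilon we get {epsilon}. So FIRST(S) = {epsilon, c, z}.
FIRST(Q): from Q->S we get {epsilon, c, z}. So FIRST(Q) = {epsilon, c, z}.
FOLLOW(Q) includes $ since Q is the start symbol.
FOLLOW(Q): Q appears on no right-hand side. Thus FOLLOW(Q) = {$}.
FOLLOW(S): in Q->S, the suffix after S is empty, so FOLLOW(S) ⊇ FOLLOW(Q) = {$}. Thus FOLLOW(S) = {$}.
For S -> P y: FIRST(P y) = {c}, so it goes in M[S, t] for t ∈ {c}.
For S -> Q' z: FIRST(Q' z) = {z}, so it goes in M[S, t] for t ∈ {z}.
For S -> epsilon: FIRST(epsilon) = {epsilon}, so it goes in M[S, t] for t ∈ {}; since epsilon ∈ FIRST, also for every t ∈ FOLLOW(S) = {$}.
None of these place a production in M[S, y].

none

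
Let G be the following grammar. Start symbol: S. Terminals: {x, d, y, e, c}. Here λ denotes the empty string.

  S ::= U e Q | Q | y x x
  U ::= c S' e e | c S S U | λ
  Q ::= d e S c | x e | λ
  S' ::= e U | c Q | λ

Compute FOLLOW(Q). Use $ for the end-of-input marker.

FIRST(U) = {λ, c}
FIRST(Q) = {λ, d, x}
FIRST(S') = {λ, c, e}
FIRST(S) = {λ, c, d, e, x, y}  (via U e Q, Q)
FOLLOW(S) includes $ since S is the start symbol.
FOLLOW(S'): in U::=c S' e e, S' is followed by e e with FIRST {e}. Thus FOLLOW(S') = {e}.
FOLLOW(U): in S::=U e Q, U is followed by e Q with FIRST {e}; in U::=c S S U, the suffix after U is empty (adds nothing new); in S'::=e U, the suffix after U is empty, so FOLLOW(U) ⊇ FOLLOW(S') = {e}. Thus FOLLOW(U) = {e}.
FOLLOW(S): in U::=c S S U (occurrence 1), S is followed by S U with FIRST {λ, c, d, e, x, y}; in U::=c S S U (occurrence 1), the suffix after S is nullable, so FOLLOW(S) ⊇ FOLLOW(U) = {e}; in U::=c S S U (occurrence 2), S is followed by U with FIRST {λ, c}; in U::=c S S U (occurrence 2), the suffix after S is nullable, so FOLLOW(S) ⊇ FOLLOW(U) = {e}; in Q::=d e S c, S is followed by c with FIRST {c}. Thus FOLLOW(S) = {$, c, d, e, x, y}.
FOLLOW(Q): in S::=U e Q, the suffix after Q is empty, so FOLLOW(Q) ⊇ FOLLOW(S) = {$, c, d, e, x, y}; in S::=Q, the suffix after Q is empty, so FOLLOW(Q) ⊇ FOLLOW(S) = {$, c, d, e, x, y}; in S'::=c Q, the suffix after Q is empty, so FOLLOW(Q) ⊇ FOLLOW(S') = {e}. Thus FOLLOW(Q) = {$, c, d, e, x, y}.

{$, c, d, e, x, y}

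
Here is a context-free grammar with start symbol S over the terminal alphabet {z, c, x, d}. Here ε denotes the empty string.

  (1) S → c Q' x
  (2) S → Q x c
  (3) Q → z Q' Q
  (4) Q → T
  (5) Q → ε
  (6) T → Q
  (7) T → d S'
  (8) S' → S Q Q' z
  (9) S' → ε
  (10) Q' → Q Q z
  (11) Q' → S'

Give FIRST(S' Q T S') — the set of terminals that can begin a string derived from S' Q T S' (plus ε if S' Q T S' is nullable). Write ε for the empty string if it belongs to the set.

{ε, c, d, x, z}

FIRST(S): from S→c Q' x we get {c}; from S→Q x c we get {d, x, z}. So FIRST(S) = {c, d, x, z}.
FIRST(S'): from S'→S Q Q' z we get {c, d, x, z}; from S'→ε we get {ε}. So FIRST(S') = {ε, c, d, x, z}.
FIRST(Q): from Q→z Q' Q we get {z}; from Q→T we get {ε, d, z}; from Q→ε we get {ε}. So FIRST(Q) = {ε, d, z}.
FIRST(T): from T→Q we get {ε, d, z}; from T→d S' we get {d}. So FIRST(T) = {ε, d, z}.
FIRST(Q'): from Q'→Q Q z we get {d, z}; from Q'→S' we get {ε, c, d, x, z}. So FIRST(Q') = {ε, c, d, x, z}.
FIRST(S' Q T S'): take FIRST of each symbol in turn, carrying on past any symbol whose FIRST contains ε; result {ε, c, d, x, z}.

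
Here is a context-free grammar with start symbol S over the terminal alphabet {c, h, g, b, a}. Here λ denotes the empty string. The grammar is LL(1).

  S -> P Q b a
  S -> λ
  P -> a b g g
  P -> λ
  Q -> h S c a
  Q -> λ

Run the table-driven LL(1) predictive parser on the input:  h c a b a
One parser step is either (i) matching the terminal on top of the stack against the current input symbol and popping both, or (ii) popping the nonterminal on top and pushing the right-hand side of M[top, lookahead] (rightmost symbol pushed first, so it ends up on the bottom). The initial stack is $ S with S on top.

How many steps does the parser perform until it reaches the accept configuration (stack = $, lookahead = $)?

9

     Stack          Input        Action
  1  $ S            h c a b a $  expand S -> P Q b a
  2  $ a b Q P      h c a b a $  expand P -> λ
  3  $ a b Q        h c a b a $  expand Q -> h S c a
  4  $ a b a c S h  h c a b a $  match h
  5  $ a b a c S    c a b a $    expand S -> λ
  6  $ a b a c      c a b a $    match c
  7  $ a b a        a b a $      match a
  8  $ a b          b a $        match b
  9  $ a            a $          match a
Accept reached after 9 steps.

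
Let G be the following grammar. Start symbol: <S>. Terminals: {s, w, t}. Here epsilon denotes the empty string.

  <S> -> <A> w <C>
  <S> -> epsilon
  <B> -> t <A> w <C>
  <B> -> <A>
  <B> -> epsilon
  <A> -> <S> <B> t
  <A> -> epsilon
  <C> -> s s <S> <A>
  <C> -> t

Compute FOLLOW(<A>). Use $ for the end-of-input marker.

{$, t, w}

FIRST(<C>): from <C>->s s <S> <A> we get {s}; from <C>->t we get {t}. So FIRST(<C>) = {s, t}.
FIRST(<S>): from <S>-><A> w <C> we get {t, w}; from <S>->epsilon we get {epsilon}. So FIRST(<S>) = {epsilon, t, w}.
FIRST(<B>): from <B>->t <A> w <C> we get {t}; from <B>-><A> we get {epsilon, t, w}; from <B>->epsilon we get {epsilon}. So FIRST(<B>) = {epsilon, t, w}.
FIRST(<A>): from <A>-><S> <B> t we get {t, w}; from <A>->epsilon we get {epsilon}. So FIRST(<A>) = {epsilon, t, w}.
FOLLOW(<S>) includes $ since <S> is the start symbol.
FOLLOW(<B>): in <A>-><S> <B> t, <B> is followed by t with FIRST {t}. Thus FOLLOW(<B>) = {t}.
FOLLOW(<S>): in <A>-><S> <B> t, <S> is followed by <B> t with FIRST {t, w}; in <C>->s s <S> <A>, <S> is followed by <A> with FIRST {epsilon, t, w}; in <C>->s s <S> <A>, the suffix after <S> is nullable, so FOLLOW(<S>) ⊇ FOLLOW(<C>) = {$, t, w}. Thus FOLLOW(<S>) = {$, t, w}.
FOLLOW(<C>): in <S>-><A> w <C>, the suffix after <C> is empty, so FOLLOW(<C>) ⊇ FOLLOW(<S>) = {$, t, w}; in <B>->t <A> w <C>, the suffix after <C> is empty, so FOLLOW(<C>) ⊇ FOLLOW(<B>) = {t}. Thus FOLLOW(<C>) = {$, t, w}.
FOLLOW(<A>): in <S>-><A> w <C>, <A> is followed by w <C> with FIRST {w}; in <B>->t <A> w <C>, <A> is followed by w <C> with FIRST {w}; in <B>-><A>, the suffix after <A> is empty, so FOLLOW(<A>) ⊇ FOLLOW(<B>) = {t}; in <C>->s s <S> <A>, the suffix after <A> is empty, so FOLLOW(<A>) ⊇ FOLLOW(<C>) = {$, t, w}. Thus FOLLOW(<A>) = {$, t, w}.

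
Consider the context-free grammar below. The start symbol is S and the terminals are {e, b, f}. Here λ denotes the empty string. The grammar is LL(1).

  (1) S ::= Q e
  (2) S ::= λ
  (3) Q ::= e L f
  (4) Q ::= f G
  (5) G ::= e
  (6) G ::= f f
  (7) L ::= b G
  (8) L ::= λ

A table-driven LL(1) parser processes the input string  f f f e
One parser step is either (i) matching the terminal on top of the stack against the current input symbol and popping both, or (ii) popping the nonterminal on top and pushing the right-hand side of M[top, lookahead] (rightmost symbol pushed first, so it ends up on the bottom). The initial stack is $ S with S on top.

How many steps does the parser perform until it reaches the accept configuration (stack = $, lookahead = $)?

7

step 1: stack=$ S  input=f f f e $  — expand S ::= Q e
step 2: stack=$ e Q  input=f f f e $  — expand Q ::= f G
step 3: stack=$ e G f  input=f f f e $  — match f
step 4: stack=$ e G  input=f f e $  — expand G ::= f f
step 5: stack=$ e f f  input=f f e $  — match f
step 6: stack=$ e f  input=f e $  — match f
step 7: stack=$ e  input=e $  — match e
Accept reached after 7 steps.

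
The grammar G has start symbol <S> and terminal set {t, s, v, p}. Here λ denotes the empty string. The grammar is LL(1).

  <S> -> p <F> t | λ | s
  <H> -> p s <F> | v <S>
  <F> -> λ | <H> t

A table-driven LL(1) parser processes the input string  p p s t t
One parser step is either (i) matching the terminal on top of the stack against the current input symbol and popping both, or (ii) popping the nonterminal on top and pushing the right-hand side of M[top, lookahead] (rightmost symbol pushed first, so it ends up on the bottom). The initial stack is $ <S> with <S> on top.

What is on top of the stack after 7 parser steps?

t

     Stack          Input        Action
  1  $ <S>          p p s t t $  expand <S> -> p <F> t
  2  $ t <F> p      p p s t t $  match p
  3  $ t <F>        p s t t $    expand <F> -> <H> t
  4  $ t t <H>      p s t t $    expand <H> -> p s <F>
  5  $ t t <F> s p  p s t t $    match p
  6  $ t t <F> s    s t t $      match s
  7  $ t t <F>      t t $        expand <F> -> λ
Stack after step 7: $ t t (top = t).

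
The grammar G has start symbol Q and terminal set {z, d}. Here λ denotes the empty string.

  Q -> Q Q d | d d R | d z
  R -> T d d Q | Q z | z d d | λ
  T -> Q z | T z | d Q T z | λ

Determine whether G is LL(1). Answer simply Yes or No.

No

FIRST(Q) = {d}
FIRST(R) = {λ, d, z}
FIRST(T) = {λ, d, z}
FOLLOW(Q) = {$, d, z}
FOLLOW(R) = {$, d, z}
FOLLOW(T) = {d, z}
Cell M[Q, d] receives both Q -> Q Q d and Q -> d d R and Q -> d z — the grammar is not LL(1).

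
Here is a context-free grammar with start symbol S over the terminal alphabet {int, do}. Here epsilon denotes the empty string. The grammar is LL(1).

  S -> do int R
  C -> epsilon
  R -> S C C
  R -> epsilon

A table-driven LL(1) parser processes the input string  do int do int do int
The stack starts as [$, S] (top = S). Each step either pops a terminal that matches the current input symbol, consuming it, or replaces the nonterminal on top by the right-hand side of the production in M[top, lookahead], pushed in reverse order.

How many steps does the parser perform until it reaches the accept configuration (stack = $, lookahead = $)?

step 1: stack=$ S  input=do int do int do int $  — expand S -> do int R
step 2: stack=$ R int do  input=do int do int do int $  — match do
step 3: stack=$ R int  input=int do int do int $  — match int
step 4: stack=$ R  input=do int do int $  — expand R -> S C C
step 5: stack=$ C C S  input=do int do int $  — expand S -> do int R
step 6: stack=$ C C R int do  input=do int do int $  — match do
step 7: stack=$ C C R int  input=int do int $  — match int
step 8: stack=$ C C R  input=do int $  — expand R -> S C C
step 9: stack=$ C C C C S  input=do int $  — expand S -> do int R
step 10: stack=$ C C C C R int do  input=do int $  — match do
step 11: stack=$ C C C C R int  input=int $  — match int
step 12: stack=$ C C C C R  input=$  — expand R -> epsilon
step 13: stack=$ C C C C  input=$  — expand C -> epsilon
step 14: stack=$ C C C  input=$  — expand C -> epsilon
step 15: stack=$ C C  input=$  — expand C -> epsilon
step 16: stack=$ C  input=$  — expand C -> epsilon
Accept reached after 16 steps.

16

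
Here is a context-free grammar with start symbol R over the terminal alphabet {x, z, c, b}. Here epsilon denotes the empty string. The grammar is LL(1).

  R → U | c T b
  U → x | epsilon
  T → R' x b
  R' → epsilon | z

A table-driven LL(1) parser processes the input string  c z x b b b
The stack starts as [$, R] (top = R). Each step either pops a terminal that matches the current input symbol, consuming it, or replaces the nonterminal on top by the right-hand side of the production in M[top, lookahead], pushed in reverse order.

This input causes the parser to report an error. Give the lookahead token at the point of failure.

b

     Stack       Input          Action
  1  $ R         c z x b b b $  expand R → c T b
  2  $ b T c     c z x b b b $  match c
  3  $ b T       z x b b b $    expand T → R' x b
  4  $ b b x R'  z x b b b $    expand R' → z
  5  $ b b x z   z x b b b $    match z
  6  $ b b x     x b b b $      match x
  7  $ b b       b b b $        match b
  8  $ b         b b $          match b
  9  $           b $            error: stack empty but input remains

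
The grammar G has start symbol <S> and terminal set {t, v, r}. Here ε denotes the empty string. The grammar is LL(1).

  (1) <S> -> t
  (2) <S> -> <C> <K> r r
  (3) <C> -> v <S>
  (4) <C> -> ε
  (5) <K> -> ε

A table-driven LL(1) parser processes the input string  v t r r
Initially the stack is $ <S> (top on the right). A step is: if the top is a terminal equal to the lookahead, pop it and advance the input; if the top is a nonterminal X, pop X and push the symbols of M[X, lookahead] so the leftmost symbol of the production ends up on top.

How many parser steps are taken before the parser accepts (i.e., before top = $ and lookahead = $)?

8

step 1: stack=$ <S>  input=v t r r $  — expand <S> -> <C> <K> r r
step 2: stack=$ r r <K> <C>  input=v t r r $  — expand <C> -> v <S>
step 3: stack=$ r r <K> <S> v  input=v t r r $  — match v
step 4: stack=$ r r <K> <S>  input=t r r $  — expand <S> -> t
step 5: stack=$ r r <K> t  input=t r r $  — match t
step 6: stack=$ r r <K>  input=r r $  — expand <K> -> ε
step 7: stack=$ r r  input=r r $  — match r
step 8: stack=$ r  input=r $  — match r
Accept reached after 8 steps.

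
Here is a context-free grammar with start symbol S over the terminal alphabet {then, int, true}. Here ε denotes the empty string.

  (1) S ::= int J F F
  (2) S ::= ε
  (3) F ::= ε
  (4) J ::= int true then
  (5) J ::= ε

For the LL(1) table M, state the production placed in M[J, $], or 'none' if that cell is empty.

FIRST(S): from S::=int J F F we get {int}; from S::=ε we get {ε}. So FIRST(S) = {ε, int}.
FIRST(F): from F::=ε we get {ε}. So FIRST(F) = {ε}.
FIRST(J): from J::=int true then we get {int}; from J::=ε we get {ε}. So FIRST(J) = {ε, int}.
FOLLOW(S) includes $ since S is the start symbol.
FOLLOW(S): S appears on no right-hand side. Thus FOLLOW(S) = {$}.
FOLLOW(J): in S::=int J F F, J is followed by F F with FIRST {ε}; in S::=int J F F, the suffix after J is nullable, so FOLLOW(J) ⊇ FOLLOW(S) = {$}. Thus FOLLOW(J) = {$}.
For J ::= int true then: FIRST(int true then) = {int}, so it goes in M[J, t] for t ∈ {int}.
For J ::= ε: FIRST(ε) = {ε}, so it goes in M[J, t] for t ∈ {}; since ε ∈ FIRST, also for every t ∈ FOLLOW(J) = {$}.

J ::= ε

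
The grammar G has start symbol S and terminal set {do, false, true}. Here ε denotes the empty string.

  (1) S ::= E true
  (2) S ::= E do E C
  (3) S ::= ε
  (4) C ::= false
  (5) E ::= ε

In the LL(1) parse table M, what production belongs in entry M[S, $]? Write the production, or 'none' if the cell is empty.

FIRST(C) = {false}
FIRST(E) = {ε}
FIRST(S) = {ε, do, true}  (via E true, E do E C)
FOLLOW(S) includes $ since S is the start symbol.
FOLLOW(S): S appears on no right-hand side. Thus FOLLOW(S) = {$}.
For S ::= E true: FIRST(E true) = {true}, so it goes in M[S, t] for t ∈ {true}.
For S ::= E do E C: FIRST(E do E C) = {do}, so it goes in M[S, t] for t ∈ {do}.
For S ::= ε: FIRST(ε) = {ε}, so it goes in M[S, t] for t ∈ {}; since ε ∈ FIRST, also for every t ∈ FOLLOW(S) = {$}.

S ::= ε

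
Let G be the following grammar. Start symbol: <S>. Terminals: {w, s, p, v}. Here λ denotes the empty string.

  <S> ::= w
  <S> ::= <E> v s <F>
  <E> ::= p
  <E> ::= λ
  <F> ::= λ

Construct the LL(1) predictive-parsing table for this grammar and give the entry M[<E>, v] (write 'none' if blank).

<E> ::= λ

FIRST(<E>): from <E>::=p we get {p}; from <E>::=λ we get {λ}. So FIRST(<E>) = {λ, p}.
FIRST(<F>): from <F>::=λ we get {λ}. So FIRST(<F>) = {λ}.
FIRST(<S>): from <S>::=w we get {w}; from <S>::=<E> v s <F> we get {p, v}. So FIRST(<S>) = {p, v, w}.
FOLLOW(<S>) includes $ since <S> is the start symbol.
FOLLOW(<E>): in <S>::=<E> v s <F>, <E> is followed by v s <F> with FIRST {v}. Thus FOLLOW(<E>) = {v}.
For <E> ::= p: FIRST(p) = {p}, so it goes in M[<E>, t] for t ∈ {p}.
For <E> ::= λ: FIRST(λ) = {λ}, so it goes in M[<E>, t] for t ∈ {}; since λ ∈ FIRST, also for every t ∈ FOLLOW(<E>) = {v}.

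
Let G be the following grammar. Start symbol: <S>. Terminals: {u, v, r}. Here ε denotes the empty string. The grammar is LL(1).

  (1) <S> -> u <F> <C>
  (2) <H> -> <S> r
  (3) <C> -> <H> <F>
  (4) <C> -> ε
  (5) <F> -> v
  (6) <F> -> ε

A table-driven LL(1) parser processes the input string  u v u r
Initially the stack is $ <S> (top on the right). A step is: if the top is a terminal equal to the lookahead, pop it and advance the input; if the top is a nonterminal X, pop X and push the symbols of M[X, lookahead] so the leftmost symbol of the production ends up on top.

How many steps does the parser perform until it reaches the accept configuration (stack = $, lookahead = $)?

12

      Stack              Input      Action
   1  $ <S>              u v u r $  expand <S> -> u <F> <C>
   2  $ <C> <F> u        u v u r $  match u
   3  $ <C> <F>          v u r $    expand <F> -> v
   4  $ <C> v            v u r $    match v
   5  $ <C>              u r $      expand <C> -> <H> <F>
   6  $ <F> <H>          u r $      expand <H> -> <S> r
   7  $ <F> r <S>        u r $      expand <S> -> u <F> <C>
   8  $ <F> r <C> <F> u  u r $      match u
   9  $ <F> r <C> <F>    r $        expand <F> -> ε
  10  $ <F> r <C>        r $        expand <C> -> ε
  11  $ <F> r            r $        match r
  12  $ <F>              $          expand <F> -> ε
Accept reached after 12 steps.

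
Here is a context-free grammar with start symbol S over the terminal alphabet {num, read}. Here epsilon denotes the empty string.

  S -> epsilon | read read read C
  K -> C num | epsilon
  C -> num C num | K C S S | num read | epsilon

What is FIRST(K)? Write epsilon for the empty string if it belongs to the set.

{epsilon, num, read}

FIRST(S) = {epsilon, read}
FIRST(K) = {epsilon, num, read}  (via C num)
FIRST(C) = {epsilon, num, read}  (via K C S S)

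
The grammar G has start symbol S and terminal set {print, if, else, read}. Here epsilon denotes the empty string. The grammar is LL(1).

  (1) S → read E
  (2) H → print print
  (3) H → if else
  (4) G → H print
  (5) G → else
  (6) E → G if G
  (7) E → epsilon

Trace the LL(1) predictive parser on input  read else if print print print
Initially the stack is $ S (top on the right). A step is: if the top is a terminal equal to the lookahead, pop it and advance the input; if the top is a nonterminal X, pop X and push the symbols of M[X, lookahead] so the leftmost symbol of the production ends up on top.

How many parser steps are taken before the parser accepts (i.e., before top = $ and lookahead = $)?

step 1: stack=$ S  input=read else if print print print $  — expand S → read E
step 2: stack=$ E read  input=read else if print print print $  — match read
step 3: stack=$ E  input=else if print print print $  — expand E → G if G
step 4: stack=$ G if G  input=else if print print print $  — expand G → else
step 5: stack=$ G if else  input=else if print print print $  — match else
step 6: stack=$ G if  input=if print print print $  — match if
step 7: stack=$ G  input=print print print $  — expand G → H print
step 8: stack=$ print H  input=print print print $  — expand H → print print
step 9: stack=$ print print print  input=print print print $  — match print
step 10: stack=$ print print  input=print print $  — match print
step 11: stack=$ print  input=print $  — match print
Accept reached after 11 steps.

11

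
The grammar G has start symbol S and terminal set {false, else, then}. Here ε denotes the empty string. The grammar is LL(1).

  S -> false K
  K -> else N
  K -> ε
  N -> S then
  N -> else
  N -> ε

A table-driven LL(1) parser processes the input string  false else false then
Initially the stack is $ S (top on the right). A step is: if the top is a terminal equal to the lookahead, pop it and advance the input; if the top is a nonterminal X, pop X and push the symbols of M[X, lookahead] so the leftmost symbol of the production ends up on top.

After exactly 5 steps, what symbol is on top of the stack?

     Stack      Input                    Action
  1  $ S        false else false then $  expand S -> false K
  2  $ K false  false else false then $  match false
  3  $ K        else false then $        expand K -> else N
  4  $ N else   else false then $        match else
  5  $ N        false then $             expand N -> S then
Stack after step 5: $ then S (top = S).

S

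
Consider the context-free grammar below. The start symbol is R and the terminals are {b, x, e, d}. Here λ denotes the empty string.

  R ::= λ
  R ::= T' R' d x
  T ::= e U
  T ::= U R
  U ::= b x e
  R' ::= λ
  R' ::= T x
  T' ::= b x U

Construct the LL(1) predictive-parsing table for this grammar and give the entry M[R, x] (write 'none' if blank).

FIRST(U): from U::=b x e we get {b}. So FIRST(U) = {b}.
FIRST(T'): from T'::=b x U we get {b}. So FIRST(T') = {b}.
FIRST(R): from R::=λ we get {λ}; from R::=T' R' d x we get {b}. So FIRST(R) = {λ, b}.
FIRST(T): from T::=e U we get {e}; from T::=U R we get {b}. So FIRST(T) = {b, e}.
FIRST(R'): from R'::=λ we get {λ}; from R'::=T x we get {b, e}. So FIRST(R') = {λ, b, e}.
FOLLOW(R) includes $ since R is the start symbol.
FOLLOW(T): in R'::=T x, T is followed by x with FIRST {x}. Thus FOLLOW(T) = {x}.
FOLLOW(R): in T::=U R, the suffix after R is empty, so FOLLOW(R) ⊇ FOLLOW(T) = {x}. Thus FOLLOW(R) = {$, x}.
For R ::= λ: FIRST(λ) = {λ}, so it goes in M[R, t] for t ∈ {}; since λ ∈ FIRST, also for every t ∈ FOLLOW(R) = {$, x}.
For R ::= T' R' d x: FIRST(T' R' d x) = {b}, so it goes in M[R, t] for t ∈ {b}.

R ::= λ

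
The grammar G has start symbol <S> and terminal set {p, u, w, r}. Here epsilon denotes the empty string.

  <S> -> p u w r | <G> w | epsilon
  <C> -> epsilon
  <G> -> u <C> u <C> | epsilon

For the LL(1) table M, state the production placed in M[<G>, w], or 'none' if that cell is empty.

<G> -> epsilon

FIRST(<C>): from <C>->epsilon we get {epsilon}. So FIRST(<C>) = {epsilon}.
FIRST(<G>): from <G>->u <C> u <C> we get {u}; from <G>->epsilon we get {epsilon}. So FIRST(<G>) = {epsilon, u}.
FIRST(<S>): from <S>->p u w r we get {p}; from <S>-><G> w we get {u, w}; from <S>->epsilon we get {epsilon}. So FIRST(<S>) = {epsilon, p, u, w}.
FOLLOW(<S>) includes $ since <S> is the start symbol.
FOLLOW(<G>): in <S>-><G> w, <G> is followed by w with FIRST {w}. Thus FOLLOW(<G>) = {w}.
For <G> -> u <C> u <C>: FIRST(u <C> u <C>) = {u}, so it goes in M[<G>, t] for t ∈ {u}.
For <G> -> epsilon: FIRST(epsilon) = {epsilon}, so it goes in M[<G>, t] for t ∈ {}; since epsilon ∈ FIRST, also for every t ∈ FOLLOW(<G>) = {w}.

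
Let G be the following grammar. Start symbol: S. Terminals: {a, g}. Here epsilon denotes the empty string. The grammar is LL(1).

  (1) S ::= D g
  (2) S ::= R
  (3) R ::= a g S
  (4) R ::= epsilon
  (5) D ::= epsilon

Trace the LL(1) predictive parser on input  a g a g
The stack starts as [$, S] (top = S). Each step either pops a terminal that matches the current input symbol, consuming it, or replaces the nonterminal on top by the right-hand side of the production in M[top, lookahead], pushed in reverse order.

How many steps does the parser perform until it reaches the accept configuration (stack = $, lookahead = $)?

step 1: stack=$ S  input=a g a g $  — expand S ::= R
step 2: stack=$ R  input=a g a g $  — expand R ::= a g S
step 3: stack=$ S g a  input=a g a g $  — match a
step 4: stack=$ S g  input=g a g $  — match g
step 5: stack=$ S  input=a g $  — expand S ::= R
step 6: stack=$ R  input=a g $  — expand R ::= a g S
step 7: stack=$ S g a  input=a g $  — match a
step 8: stack=$ S g  input=g $  — match g
step 9: stack=$ S  input=$  — expand S ::= R
step 10: stack=$ R  input=$  — expand R ::= epsilon
Accept reached after 10 steps.

10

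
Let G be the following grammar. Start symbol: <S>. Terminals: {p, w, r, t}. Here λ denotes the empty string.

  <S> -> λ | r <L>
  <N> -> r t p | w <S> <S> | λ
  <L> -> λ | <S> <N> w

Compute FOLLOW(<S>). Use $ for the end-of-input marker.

{$, r, w}

FIRST(<S>): from <S>->λ we get {λ}; from <S>->r <L> we get {r}. So FIRST(<S>) = {λ, r}.
FIRST(<N>): from <N>->r t p we get {r}; from <N>->w <S> <S> we get {w}; from <N>->λ we get {λ}. So FIRST(<N>) = {λ, r, w}.
FIRST(<L>): from <L>->λ we get {λ}; from <L>-><S> <N> w we get {r, w}. So FIRST(<L>) = {λ, r, w}.
FOLLOW(<S>) includes $ since <S> is the start symbol.
FOLLOW(<N>): in <L>-><S> <N> w, <N> is followed by w with FIRST {w}. Thus FOLLOW(<N>) = {w}.
FOLLOW(<S>): in <N>->w <S> <S> (occurrence 1), <S> is followed by <S> with FIRST {λ, r}; in <N>->w <S> <S> (occurrence 1), the suffix after <S> is nullable, so FOLLOW(<S>) ⊇ FOLLOW(<N>) = {w}; in <N>->w <S> <S> (occurrence 2), the suffix after <S> is empty, so FOLLOW(<S>) ⊇ FOLLOW(<N>) = {w}; in <L>-><S> <N> w, <S> is followed by <N> w with FIRST {r, w}. Thus FOLLOW(<S>) = {$, r, w}.
FOLLOW(<L>): in <S>->r <L>, the suffix after <L> is empty, so FOLLOW(<L>) ⊇ FOLLOW(<S>) = {$, r, w}. Thus FOLLOW(<L>) = {$, r, w}.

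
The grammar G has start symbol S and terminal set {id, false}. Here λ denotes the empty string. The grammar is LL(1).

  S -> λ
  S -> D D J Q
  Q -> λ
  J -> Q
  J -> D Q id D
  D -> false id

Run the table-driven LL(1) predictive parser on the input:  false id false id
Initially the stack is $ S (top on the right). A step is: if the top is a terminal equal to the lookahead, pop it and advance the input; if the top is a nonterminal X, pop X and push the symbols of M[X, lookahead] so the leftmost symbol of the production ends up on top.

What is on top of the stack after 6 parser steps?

     Stack             Input                Action
  1  $ S               false id false id $  expand S -> D D J Q
  2  $ Q J D D         false id false id $  expand D -> false id
  3  $ Q J D id false  false id false id $  match false
  4  $ Q J D id        id false id $        match id
  5  $ Q J D           false id $           expand D -> false id
  6  $ Q J id false    false id $           match false
Stack after step 6: $ Q J id (top = id).

id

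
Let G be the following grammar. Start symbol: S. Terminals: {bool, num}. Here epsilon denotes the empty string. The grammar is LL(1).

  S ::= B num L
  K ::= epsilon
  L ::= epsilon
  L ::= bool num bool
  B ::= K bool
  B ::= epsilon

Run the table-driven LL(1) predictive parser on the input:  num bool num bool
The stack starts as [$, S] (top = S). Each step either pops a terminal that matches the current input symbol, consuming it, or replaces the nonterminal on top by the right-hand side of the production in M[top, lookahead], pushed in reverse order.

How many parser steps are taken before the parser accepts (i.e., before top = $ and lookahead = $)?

7

     Stack            Input                Action
  1  $ S              num bool num bool $  expand S ::= B num L
  2  $ L num B        num bool num bool $  expand B ::= epsilon
  3  $ L num          num bool num bool $  match num
  4  $ L              bool num bool $      expand L ::= bool num bool
  5  $ bool num bool  bool num bool $      match bool
  6  $ bool num       num bool $           match num
  7  $ bool           bool $               match bool
Accept reached after 7 steps.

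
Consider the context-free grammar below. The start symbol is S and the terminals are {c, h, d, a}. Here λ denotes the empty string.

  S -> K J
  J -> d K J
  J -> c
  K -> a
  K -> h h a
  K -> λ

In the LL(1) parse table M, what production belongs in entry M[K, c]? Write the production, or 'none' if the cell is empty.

K -> λ

FIRST(J) = {c, d}
FIRST(K) = {λ, a, h}
FIRST(S) = {a, c, d, h}  (via K J)
FOLLOW(S) includes $ since S is the start symbol.
FOLLOW(K): in S->K J, K is followed by J with FIRST {c, d}; in J->d K J, K is followed by J with FIRST {c, d}. Thus FOLLOW(K) = {c, d}.
For K -> a: FIRST(a) = {a}, so it goes in M[K, t] for t ∈ {a}.
For K -> h h a: FIRST(h h a) = {h}, so it goes in M[K, t] for t ∈ {h}.
For K -> λ: FIRST(λ) = {λ}, so it goes in M[K, t] for t ∈ {}; since λ ∈ FIRST, also for every t ∈ FOLLOW(K) = {c, d}.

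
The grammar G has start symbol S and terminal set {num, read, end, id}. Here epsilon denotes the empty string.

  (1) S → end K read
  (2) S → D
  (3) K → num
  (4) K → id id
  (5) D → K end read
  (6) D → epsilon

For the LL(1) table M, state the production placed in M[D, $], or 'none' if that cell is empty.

D → epsilon

FIRST(K) = {id, num}
FIRST(D) = {epsilon, id, num}  (via K end read)
FIRST(S) = {epsilon, end, id, num}  (via D)
FOLLOW(S) includes $ since S is the start symbol.
FOLLOW(S): S appears on no right-hand side. Thus FOLLOW(S) = {$}.
FOLLOW(D): in S→D, the suffix after D is empty, so FOLLOW(D) ⊇ FOLLOW(S) = {$}. Thus FOLLOW(D) = {$}.
For D → K end read: FIRST(K end read) = {id, num}, so it goes in M[D, t] for t ∈ {id, num}.
For D → epsilon: FIRST(epsilon) = {epsilon}, so it goes in M[D, t] for t ∈ {}; since epsilon ∈ FIRST, also for every t ∈ FOLLOW(D) = {$}.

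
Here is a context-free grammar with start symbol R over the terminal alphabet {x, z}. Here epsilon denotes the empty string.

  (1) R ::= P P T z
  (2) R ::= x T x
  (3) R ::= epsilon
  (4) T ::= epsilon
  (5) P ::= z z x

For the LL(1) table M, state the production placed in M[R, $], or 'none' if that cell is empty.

R ::= epsilon

FIRST(T): from T::=epsilon we get {epsilon}. So FIRST(T) = {epsilon}.
FIRST(P): from P::=z z x we get {z}. So FIRST(P) = {z}.
FIRST(R): from R::=P P T z we get {z}; from R::=x T x we get {x}; from R::=epsilon we get {epsilon}. So FIRST(R) = {epsilon, x, z}.
FOLLOW(R) includes $ since R is the start symbol.
FOLLOW(R): R appears on no right-hand side. Thus FOLLOW(R) = {$}.
For R ::= P P T z: FIRST(P P T z) = {z}, so it goes in M[R, t] for t ∈ {z}.
For R ::= x T x: FIRST(x T x) = {x}, so it goes in M[R, t] for t ∈ {x}.
For R ::= epsilon: FIRST(epsilon) = {epsilon}, so it goes in M[R, t] for t ∈ {}; since epsilon ∈ FIRST, also for every t ∈ FOLLOW(R) = {$}.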